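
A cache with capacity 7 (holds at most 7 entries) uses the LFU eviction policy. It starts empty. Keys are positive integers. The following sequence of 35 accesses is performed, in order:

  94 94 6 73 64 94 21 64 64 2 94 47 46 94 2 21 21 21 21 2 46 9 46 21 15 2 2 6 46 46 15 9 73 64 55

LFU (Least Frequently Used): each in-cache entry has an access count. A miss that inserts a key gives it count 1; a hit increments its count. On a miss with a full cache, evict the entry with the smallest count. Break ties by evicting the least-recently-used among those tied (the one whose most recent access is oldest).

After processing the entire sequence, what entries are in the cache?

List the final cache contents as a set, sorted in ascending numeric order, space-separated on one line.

Answer: 2 15 21 46 55 64 94

Derivation:
LFU simulation (capacity=7):
  1. access 94: MISS. Cache: [94(c=1)]
  2. access 94: HIT, count now 2. Cache: [94(c=2)]
  3. access 6: MISS. Cache: [6(c=1) 94(c=2)]
  4. access 73: MISS. Cache: [6(c=1) 73(c=1) 94(c=2)]
  5. access 64: MISS. Cache: [6(c=1) 73(c=1) 64(c=1) 94(c=2)]
  6. access 94: HIT, count now 3. Cache: [6(c=1) 73(c=1) 64(c=1) 94(c=3)]
  7. access 21: MISS. Cache: [6(c=1) 73(c=1) 64(c=1) 21(c=1) 94(c=3)]
  8. access 64: HIT, count now 2. Cache: [6(c=1) 73(c=1) 21(c=1) 64(c=2) 94(c=3)]
  9. access 64: HIT, count now 3. Cache: [6(c=1) 73(c=1) 21(c=1) 94(c=3) 64(c=3)]
  10. access 2: MISS. Cache: [6(c=1) 73(c=1) 21(c=1) 2(c=1) 94(c=3) 64(c=3)]
  11. access 94: HIT, count now 4. Cache: [6(c=1) 73(c=1) 21(c=1) 2(c=1) 64(c=3) 94(c=4)]
  12. access 47: MISS. Cache: [6(c=1) 73(c=1) 21(c=1) 2(c=1) 47(c=1) 64(c=3) 94(c=4)]
  13. access 46: MISS, evict 6(c=1). Cache: [73(c=1) 21(c=1) 2(c=1) 47(c=1) 46(c=1) 64(c=3) 94(c=4)]
  14. access 94: HIT, count now 5. Cache: [73(c=1) 21(c=1) 2(c=1) 47(c=1) 46(c=1) 64(c=3) 94(c=5)]
  15. access 2: HIT, count now 2. Cache: [73(c=1) 21(c=1) 47(c=1) 46(c=1) 2(c=2) 64(c=3) 94(c=5)]
  16. access 21: HIT, count now 2. Cache: [73(c=1) 47(c=1) 46(c=1) 2(c=2) 21(c=2) 64(c=3) 94(c=5)]
  17. access 21: HIT, count now 3. Cache: [73(c=1) 47(c=1) 46(c=1) 2(c=2) 64(c=3) 21(c=3) 94(c=5)]
  18. access 21: HIT, count now 4. Cache: [73(c=1) 47(c=1) 46(c=1) 2(c=2) 64(c=3) 21(c=4) 94(c=5)]
  19. access 21: HIT, count now 5. Cache: [73(c=1) 47(c=1) 46(c=1) 2(c=2) 64(c=3) 94(c=5) 21(c=5)]
  20. access 2: HIT, count now 3. Cache: [73(c=1) 47(c=1) 46(c=1) 64(c=3) 2(c=3) 94(c=5) 21(c=5)]
  21. access 46: HIT, count now 2. Cache: [73(c=1) 47(c=1) 46(c=2) 64(c=3) 2(c=3) 94(c=5) 21(c=5)]
  22. access 9: MISS, evict 73(c=1). Cache: [47(c=1) 9(c=1) 46(c=2) 64(c=3) 2(c=3) 94(c=5) 21(c=5)]
  23. access 46: HIT, count now 3. Cache: [47(c=1) 9(c=1) 64(c=3) 2(c=3) 46(c=3) 94(c=5) 21(c=5)]
  24. access 21: HIT, count now 6. Cache: [47(c=1) 9(c=1) 64(c=3) 2(c=3) 46(c=3) 94(c=5) 21(c=6)]
  25. access 15: MISS, evict 47(c=1). Cache: [9(c=1) 15(c=1) 64(c=3) 2(c=3) 46(c=3) 94(c=5) 21(c=6)]
  26. access 2: HIT, count now 4. Cache: [9(c=1) 15(c=1) 64(c=3) 46(c=3) 2(c=4) 94(c=5) 21(c=6)]
  27. access 2: HIT, count now 5. Cache: [9(c=1) 15(c=1) 64(c=3) 46(c=3) 94(c=5) 2(c=5) 21(c=6)]
  28. access 6: MISS, evict 9(c=1). Cache: [15(c=1) 6(c=1) 64(c=3) 46(c=3) 94(c=5) 2(c=5) 21(c=6)]
  29. access 46: HIT, count now 4. Cache: [15(c=1) 6(c=1) 64(c=3) 46(c=4) 94(c=5) 2(c=5) 21(c=6)]
  30. access 46: HIT, count now 5. Cache: [15(c=1) 6(c=1) 64(c=3) 94(c=5) 2(c=5) 46(c=5) 21(c=6)]
  31. access 15: HIT, count now 2. Cache: [6(c=1) 15(c=2) 64(c=3) 94(c=5) 2(c=5) 46(c=5) 21(c=6)]
  32. access 9: MISS, evict 6(c=1). Cache: [9(c=1) 15(c=2) 64(c=3) 94(c=5) 2(c=5) 46(c=5) 21(c=6)]
  33. access 73: MISS, evict 9(c=1). Cache: [73(c=1) 15(c=2) 64(c=3) 94(c=5) 2(c=5) 46(c=5) 21(c=6)]
  34. access 64: HIT, count now 4. Cache: [73(c=1) 15(c=2) 64(c=4) 94(c=5) 2(c=5) 46(c=5) 21(c=6)]
  35. access 55: MISS, evict 73(c=1). Cache: [55(c=1) 15(c=2) 64(c=4) 94(c=5) 2(c=5) 46(c=5) 21(c=6)]
Total: 21 hits, 14 misses, 7 evictions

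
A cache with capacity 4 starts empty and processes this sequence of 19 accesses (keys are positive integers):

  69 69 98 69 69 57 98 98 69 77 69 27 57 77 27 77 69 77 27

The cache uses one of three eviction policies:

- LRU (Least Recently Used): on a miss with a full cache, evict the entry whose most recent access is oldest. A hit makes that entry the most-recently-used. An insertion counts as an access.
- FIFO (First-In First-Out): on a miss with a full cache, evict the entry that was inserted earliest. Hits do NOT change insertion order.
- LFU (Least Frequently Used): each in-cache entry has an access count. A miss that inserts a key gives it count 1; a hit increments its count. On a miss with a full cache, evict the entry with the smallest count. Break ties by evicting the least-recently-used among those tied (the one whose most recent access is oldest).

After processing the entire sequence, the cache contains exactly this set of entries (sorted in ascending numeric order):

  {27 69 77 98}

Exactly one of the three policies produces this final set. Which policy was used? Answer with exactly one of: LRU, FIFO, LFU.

Simulating under each policy and comparing final sets:
  LRU: final set = {27 57 69 77} -> differs
  FIFO: final set = {27 57 69 77} -> differs
  LFU: final set = {27 69 77 98} -> MATCHES target
Only LFU produces the target set.

Answer: LFU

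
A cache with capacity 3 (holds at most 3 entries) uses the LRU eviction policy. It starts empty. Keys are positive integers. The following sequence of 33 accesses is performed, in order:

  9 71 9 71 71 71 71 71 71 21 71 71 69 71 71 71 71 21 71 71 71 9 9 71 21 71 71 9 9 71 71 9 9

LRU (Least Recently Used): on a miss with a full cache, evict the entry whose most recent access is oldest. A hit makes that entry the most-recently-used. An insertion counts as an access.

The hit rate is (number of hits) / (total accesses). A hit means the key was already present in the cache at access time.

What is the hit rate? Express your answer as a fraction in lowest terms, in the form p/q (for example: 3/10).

LRU simulation (capacity=3):
  1. access 9: MISS. Cache (LRU->MRU): [9]
  2. access 71: MISS. Cache (LRU->MRU): [9 71]
  3. access 9: HIT. Cache (LRU->MRU): [71 9]
  4. access 71: HIT. Cache (LRU->MRU): [9 71]
  5. access 71: HIT. Cache (LRU->MRU): [9 71]
  6. access 71: HIT. Cache (LRU->MRU): [9 71]
  7. access 71: HIT. Cache (LRU->MRU): [9 71]
  8. access 71: HIT. Cache (LRU->MRU): [9 71]
  9. access 71: HIT. Cache (LRU->MRU): [9 71]
  10. access 21: MISS. Cache (LRU->MRU): [9 71 21]
  11. access 71: HIT. Cache (LRU->MRU): [9 21 71]
  12. access 71: HIT. Cache (LRU->MRU): [9 21 71]
  13. access 69: MISS, evict 9. Cache (LRU->MRU): [21 71 69]
  14. access 71: HIT. Cache (LRU->MRU): [21 69 71]
  15. access 71: HIT. Cache (LRU->MRU): [21 69 71]
  16. access 71: HIT. Cache (LRU->MRU): [21 69 71]
  17. access 71: HIT. Cache (LRU->MRU): [21 69 71]
  18. access 21: HIT. Cache (LRU->MRU): [69 71 21]
  19. access 71: HIT. Cache (LRU->MRU): [69 21 71]
  20. access 71: HIT. Cache (LRU->MRU): [69 21 71]
  21. access 71: HIT. Cache (LRU->MRU): [69 21 71]
  22. access 9: MISS, evict 69. Cache (LRU->MRU): [21 71 9]
  23. access 9: HIT. Cache (LRU->MRU): [21 71 9]
  24. access 71: HIT. Cache (LRU->MRU): [21 9 71]
  25. access 21: HIT. Cache (LRU->MRU): [9 71 21]
  26. access 71: HIT. Cache (LRU->MRU): [9 21 71]
  27. access 71: HIT. Cache (LRU->MRU): [9 21 71]
  28. access 9: HIT. Cache (LRU->MRU): [21 71 9]
  29. access 9: HIT. Cache (LRU->MRU): [21 71 9]
  30. access 71: HIT. Cache (LRU->MRU): [21 9 71]
  31. access 71: HIT. Cache (LRU->MRU): [21 9 71]
  32. access 9: HIT. Cache (LRU->MRU): [21 71 9]
  33. access 9: HIT. Cache (LRU->MRU): [21 71 9]
Total: 28 hits, 5 misses, 2 evictions

Hit rate = 28/33

Answer: 28/33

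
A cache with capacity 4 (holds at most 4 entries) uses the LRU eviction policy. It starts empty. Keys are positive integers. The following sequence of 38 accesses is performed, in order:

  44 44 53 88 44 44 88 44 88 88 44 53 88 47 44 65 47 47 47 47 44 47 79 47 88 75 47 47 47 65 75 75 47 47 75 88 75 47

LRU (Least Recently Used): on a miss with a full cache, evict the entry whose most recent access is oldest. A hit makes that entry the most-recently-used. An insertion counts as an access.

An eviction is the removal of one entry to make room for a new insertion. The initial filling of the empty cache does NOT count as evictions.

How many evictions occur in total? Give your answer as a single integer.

Answer: 5

Derivation:
LRU simulation (capacity=4):
  1. access 44: MISS. Cache (LRU->MRU): [44]
  2. access 44: HIT. Cache (LRU->MRU): [44]
  3. access 53: MISS. Cache (LRU->MRU): [44 53]
  4. access 88: MISS. Cache (LRU->MRU): [44 53 88]
  5. access 44: HIT. Cache (LRU->MRU): [53 88 44]
  6. access 44: HIT. Cache (LRU->MRU): [53 88 44]
  7. access 88: HIT. Cache (LRU->MRU): [53 44 88]
  8. access 44: HIT. Cache (LRU->MRU): [53 88 44]
  9. access 88: HIT. Cache (LRU->MRU): [53 44 88]
  10. access 88: HIT. Cache (LRU->MRU): [53 44 88]
  11. access 44: HIT. Cache (LRU->MRU): [53 88 44]
  12. access 53: HIT. Cache (LRU->MRU): [88 44 53]
  13. access 88: HIT. Cache (LRU->MRU): [44 53 88]
  14. access 47: MISS. Cache (LRU->MRU): [44 53 88 47]
  15. access 44: HIT. Cache (LRU->MRU): [53 88 47 44]
  16. access 65: MISS, evict 53. Cache (LRU->MRU): [88 47 44 65]
  17. access 47: HIT. Cache (LRU->MRU): [88 44 65 47]
  18. access 47: HIT. Cache (LRU->MRU): [88 44 65 47]
  19. access 47: HIT. Cache (LRU->MRU): [88 44 65 47]
  20. access 47: HIT. Cache (LRU->MRU): [88 44 65 47]
  21. access 44: HIT. Cache (LRU->MRU): [88 65 47 44]
  22. access 47: HIT. Cache (LRU->MRU): [88 65 44 47]
  23. access 79: MISS, evict 88. Cache (LRU->MRU): [65 44 47 79]
  24. access 47: HIT. Cache (LRU->MRU): [65 44 79 47]
  25. access 88: MISS, evict 65. Cache (LRU->MRU): [44 79 47 88]
  26. access 75: MISS, evict 44. Cache (LRU->MRU): [79 47 88 75]
  27. access 47: HIT. Cache (LRU->MRU): [79 88 75 47]
  28. access 47: HIT. Cache (LRU->MRU): [79 88 75 47]
  29. access 47: HIT. Cache (LRU->MRU): [79 88 75 47]
  30. access 65: MISS, evict 79. Cache (LRU->MRU): [88 75 47 65]
  31. access 75: HIT. Cache (LRU->MRU): [88 47 65 75]
  32. access 75: HIT. Cache (LRU->MRU): [88 47 65 75]
  33. access 47: HIT. Cache (LRU->MRU): [88 65 75 47]
  34. access 47: HIT. Cache (LRU->MRU): [88 65 75 47]
  35. access 75: HIT. Cache (LRU->MRU): [88 65 47 75]
  36. access 88: HIT. Cache (LRU->MRU): [65 47 75 88]
  37. access 75: HIT. Cache (LRU->MRU): [65 47 88 75]
  38. access 47: HIT. Cache (LRU->MRU): [65 88 75 47]
Total: 29 hits, 9 misses, 5 evictions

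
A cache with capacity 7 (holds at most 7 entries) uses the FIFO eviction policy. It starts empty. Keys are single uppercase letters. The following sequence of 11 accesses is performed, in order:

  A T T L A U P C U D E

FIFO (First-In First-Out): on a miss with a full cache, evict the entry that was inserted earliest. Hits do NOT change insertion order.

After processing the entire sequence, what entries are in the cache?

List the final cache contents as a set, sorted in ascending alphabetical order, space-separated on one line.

FIFO simulation (capacity=7):
  1. access A: MISS. Cache (old->new): [A]
  2. access T: MISS. Cache (old->new): [A T]
  3. access T: HIT. Cache (old->new): [A T]
  4. access L: MISS. Cache (old->new): [A T L]
  5. access A: HIT. Cache (old->new): [A T L]
  6. access U: MISS. Cache (old->new): [A T L U]
  7. access P: MISS. Cache (old->new): [A T L U P]
  8. access C: MISS. Cache (old->new): [A T L U P C]
  9. access U: HIT. Cache (old->new): [A T L U P C]
  10. access D: MISS. Cache (old->new): [A T L U P C D]
  11. access E: MISS, evict A. Cache (old->new): [T L U P C D E]
Total: 3 hits, 8 misses, 1 evictions

Answer: C D E L P T U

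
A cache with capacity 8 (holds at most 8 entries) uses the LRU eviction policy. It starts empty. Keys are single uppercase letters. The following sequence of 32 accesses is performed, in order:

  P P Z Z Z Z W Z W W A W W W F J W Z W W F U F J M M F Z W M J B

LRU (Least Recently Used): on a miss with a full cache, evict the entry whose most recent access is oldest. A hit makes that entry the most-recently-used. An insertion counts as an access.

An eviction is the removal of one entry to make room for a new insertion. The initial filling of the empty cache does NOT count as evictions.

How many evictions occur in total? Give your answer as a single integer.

Answer: 1

Derivation:
LRU simulation (capacity=8):
  1. access P: MISS. Cache (LRU->MRU): [P]
  2. access P: HIT. Cache (LRU->MRU): [P]
  3. access Z: MISS. Cache (LRU->MRU): [P Z]
  4. access Z: HIT. Cache (LRU->MRU): [P Z]
  5. access Z: HIT. Cache (LRU->MRU): [P Z]
  6. access Z: HIT. Cache (LRU->MRU): [P Z]
  7. access W: MISS. Cache (LRU->MRU): [P Z W]
  8. access Z: HIT. Cache (LRU->MRU): [P W Z]
  9. access W: HIT. Cache (LRU->MRU): [P Z W]
  10. access W: HIT. Cache (LRU->MRU): [P Z W]
  11. access A: MISS. Cache (LRU->MRU): [P Z W A]
  12. access W: HIT. Cache (LRU->MRU): [P Z A W]
  13. access W: HIT. Cache (LRU->MRU): [P Z A W]
  14. access W: HIT. Cache (LRU->MRU): [P Z A W]
  15. access F: MISS. Cache (LRU->MRU): [P Z A W F]
  16. access J: MISS. Cache (LRU->MRU): [P Z A W F J]
  17. access W: HIT. Cache (LRU->MRU): [P Z A F J W]
  18. access Z: HIT. Cache (LRU->MRU): [P A F J W Z]
  19. access W: HIT. Cache (LRU->MRU): [P A F J Z W]
  20. access W: HIT. Cache (LRU->MRU): [P A F J Z W]
  21. access F: HIT. Cache (LRU->MRU): [P A J Z W F]
  22. access U: MISS. Cache (LRU->MRU): [P A J Z W F U]
  23. access F: HIT. Cache (LRU->MRU): [P A J Z W U F]
  24. access J: HIT. Cache (LRU->MRU): [P A Z W U F J]
  25. access M: MISS. Cache (LRU->MRU): [P A Z W U F J M]
  26. access M: HIT. Cache (LRU->MRU): [P A Z W U F J M]
  27. access F: HIT. Cache (LRU->MRU): [P A Z W U J M F]
  28. access Z: HIT. Cache (LRU->MRU): [P A W U J M F Z]
  29. access W: HIT. Cache (LRU->MRU): [P A U J M F Z W]
  30. access M: HIT. Cache (LRU->MRU): [P A U J F Z W M]
  31. access J: HIT. Cache (LRU->MRU): [P A U F Z W M J]
  32. access B: MISS, evict P. Cache (LRU->MRU): [A U F Z W M J B]
Total: 23 hits, 9 misses, 1 evictions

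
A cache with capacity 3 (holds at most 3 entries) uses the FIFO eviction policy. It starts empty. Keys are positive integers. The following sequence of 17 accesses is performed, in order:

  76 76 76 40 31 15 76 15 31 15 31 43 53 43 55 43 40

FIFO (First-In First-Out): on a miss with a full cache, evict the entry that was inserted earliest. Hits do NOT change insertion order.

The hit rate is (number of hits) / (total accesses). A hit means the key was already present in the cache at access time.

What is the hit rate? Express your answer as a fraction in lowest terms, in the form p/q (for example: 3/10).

Answer: 8/17

Derivation:
FIFO simulation (capacity=3):
  1. access 76: MISS. Cache (old->new): [76]
  2. access 76: HIT. Cache (old->new): [76]
  3. access 76: HIT. Cache (old->new): [76]
  4. access 40: MISS. Cache (old->new): [76 40]
  5. access 31: MISS. Cache (old->new): [76 40 31]
  6. access 15: MISS, evict 76. Cache (old->new): [40 31 15]
  7. access 76: MISS, evict 40. Cache (old->new): [31 15 76]
  8. access 15: HIT. Cache (old->new): [31 15 76]
  9. access 31: HIT. Cache (old->new): [31 15 76]
  10. access 15: HIT. Cache (old->new): [31 15 76]
  11. access 31: HIT. Cache (old->new): [31 15 76]
  12. access 43: MISS, evict 31. Cache (old->new): [15 76 43]
  13. access 53: MISS, evict 15. Cache (old->new): [76 43 53]
  14. access 43: HIT. Cache (old->new): [76 43 53]
  15. access 55: MISS, evict 76. Cache (old->new): [43 53 55]
  16. access 43: HIT. Cache (old->new): [43 53 55]
  17. access 40: MISS, evict 43. Cache (old->new): [53 55 40]
Total: 8 hits, 9 misses, 6 evictions

Hit rate = 8/17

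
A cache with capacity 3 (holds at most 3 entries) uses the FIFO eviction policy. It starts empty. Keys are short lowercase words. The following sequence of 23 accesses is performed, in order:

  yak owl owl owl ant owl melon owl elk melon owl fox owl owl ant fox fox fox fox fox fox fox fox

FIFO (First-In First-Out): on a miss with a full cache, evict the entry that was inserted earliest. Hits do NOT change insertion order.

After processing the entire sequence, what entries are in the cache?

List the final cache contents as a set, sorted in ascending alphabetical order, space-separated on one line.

FIFO simulation (capacity=3):
  1. access yak: MISS. Cache (old->new): [yak]
  2. access owl: MISS. Cache (old->new): [yak owl]
  3. access owl: HIT. Cache (old->new): [yak owl]
  4. access owl: HIT. Cache (old->new): [yak owl]
  5. access ant: MISS. Cache (old->new): [yak owl ant]
  6. access owl: HIT. Cache (old->new): [yak owl ant]
  7. access melon: MISS, evict yak. Cache (old->new): [owl ant melon]
  8. access owl: HIT. Cache (old->new): [owl ant melon]
  9. access elk: MISS, evict owl. Cache (old->new): [ant melon elk]
  10. access melon: HIT. Cache (old->new): [ant melon elk]
  11. access owl: MISS, evict ant. Cache (old->new): [melon elk owl]
  12. access fox: MISS, evict melon. Cache (old->new): [elk owl fox]
  13. access owl: HIT. Cache (old->new): [elk owl fox]
  14. access owl: HIT. Cache (old->new): [elk owl fox]
  15. access ant: MISS, evict elk. Cache (old->new): [owl fox ant]
  16. access fox: HIT. Cache (old->new): [owl fox ant]
  17. access fox: HIT. Cache (old->new): [owl fox ant]
  18. access fox: HIT. Cache (old->new): [owl fox ant]
  19. access fox: HIT. Cache (old->new): [owl fox ant]
  20. access fox: HIT. Cache (old->new): [owl fox ant]
  21. access fox: HIT. Cache (old->new): [owl fox ant]
  22. access fox: HIT. Cache (old->new): [owl fox ant]
  23. access fox: HIT. Cache (old->new): [owl fox ant]
Total: 15 hits, 8 misses, 5 evictions

Answer: ant fox owl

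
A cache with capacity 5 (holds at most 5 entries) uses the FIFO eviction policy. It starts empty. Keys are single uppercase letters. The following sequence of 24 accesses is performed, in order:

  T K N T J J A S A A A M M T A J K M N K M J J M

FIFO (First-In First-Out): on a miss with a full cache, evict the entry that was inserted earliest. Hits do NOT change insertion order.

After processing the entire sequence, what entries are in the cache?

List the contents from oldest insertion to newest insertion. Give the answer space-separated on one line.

FIFO simulation (capacity=5):
  1. access T: MISS. Cache (old->new): [T]
  2. access K: MISS. Cache (old->new): [T K]
  3. access N: MISS. Cache (old->new): [T K N]
  4. access T: HIT. Cache (old->new): [T K N]
  5. access J: MISS. Cache (old->new): [T K N J]
  6. access J: HIT. Cache (old->new): [T K N J]
  7. access A: MISS. Cache (old->new): [T K N J A]
  8. access S: MISS, evict T. Cache (old->new): [K N J A S]
  9. access A: HIT. Cache (old->new): [K N J A S]
  10. access A: HIT. Cache (old->new): [K N J A S]
  11. access A: HIT. Cache (old->new): [K N J A S]
  12. access M: MISS, evict K. Cache (old->new): [N J A S M]
  13. access M: HIT. Cache (old->new): [N J A S M]
  14. access T: MISS, evict N. Cache (old->new): [J A S M T]
  15. access A: HIT. Cache (old->new): [J A S M T]
  16. access J: HIT. Cache (old->new): [J A S M T]
  17. access K: MISS, evict J. Cache (old->new): [A S M T K]
  18. access M: HIT. Cache (old->new): [A S M T K]
  19. access N: MISS, evict A. Cache (old->new): [S M T K N]
  20. access K: HIT. Cache (old->new): [S M T K N]
  21. access M: HIT. Cache (old->new): [S M T K N]
  22. access J: MISS, evict S. Cache (old->new): [M T K N J]
  23. access J: HIT. Cache (old->new): [M T K N J]
  24. access M: HIT. Cache (old->new): [M T K N J]
Total: 13 hits, 11 misses, 6 evictions

Answer: M T K N J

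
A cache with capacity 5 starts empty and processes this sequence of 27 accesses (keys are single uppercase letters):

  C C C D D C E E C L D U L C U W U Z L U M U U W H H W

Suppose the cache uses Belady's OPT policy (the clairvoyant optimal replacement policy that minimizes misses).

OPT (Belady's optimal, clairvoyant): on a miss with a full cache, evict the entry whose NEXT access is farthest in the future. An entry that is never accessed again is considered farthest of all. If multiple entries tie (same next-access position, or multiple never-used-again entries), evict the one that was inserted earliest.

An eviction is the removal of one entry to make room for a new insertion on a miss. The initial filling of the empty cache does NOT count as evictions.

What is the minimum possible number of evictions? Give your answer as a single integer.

OPT (Belady) simulation (capacity=5):
  1. access C: MISS. Cache: [C]
  2. access C: HIT. Next use of C: step 3. Cache: [C]
  3. access C: HIT. Next use of C: step 6. Cache: [C]
  4. access D: MISS. Cache: [C D]
  5. access D: HIT. Next use of D: step 11. Cache: [C D]
  6. access C: HIT. Next use of C: step 9. Cache: [C D]
  7. access E: MISS. Cache: [C D E]
  8. access E: HIT. Next use of E: never. Cache: [C D E]
  9. access C: HIT. Next use of C: step 14. Cache: [C D E]
  10. access L: MISS. Cache: [C D E L]
  11. access D: HIT. Next use of D: never. Cache: [C D E L]
  12. access U: MISS. Cache: [C D E L U]
  13. access L: HIT. Next use of L: step 19. Cache: [C D E L U]
  14. access C: HIT. Next use of C: never. Cache: [C D E L U]
  15. access U: HIT. Next use of U: step 17. Cache: [C D E L U]
  16. access W: MISS, evict C (next use: never). Cache: [D E L U W]
  17. access U: HIT. Next use of U: step 20. Cache: [D E L U W]
  18. access Z: MISS, evict D (next use: never). Cache: [E L U W Z]
  19. access L: HIT. Next use of L: never. Cache: [E L U W Z]
  20. access U: HIT. Next use of U: step 22. Cache: [E L U W Z]
  21. access M: MISS, evict E (next use: never). Cache: [L U W Z M]
  22. access U: HIT. Next use of U: step 23. Cache: [L U W Z M]
  23. access U: HIT. Next use of U: never. Cache: [L U W Z M]
  24. access W: HIT. Next use of W: step 27. Cache: [L U W Z M]
  25. access H: MISS, evict L (next use: never). Cache: [U W Z M H]
  26. access H: HIT. Next use of H: never. Cache: [U W Z M H]
  27. access W: HIT. Next use of W: never. Cache: [U W Z M H]
Total: 18 hits, 9 misses, 4 evictions

Answer: 4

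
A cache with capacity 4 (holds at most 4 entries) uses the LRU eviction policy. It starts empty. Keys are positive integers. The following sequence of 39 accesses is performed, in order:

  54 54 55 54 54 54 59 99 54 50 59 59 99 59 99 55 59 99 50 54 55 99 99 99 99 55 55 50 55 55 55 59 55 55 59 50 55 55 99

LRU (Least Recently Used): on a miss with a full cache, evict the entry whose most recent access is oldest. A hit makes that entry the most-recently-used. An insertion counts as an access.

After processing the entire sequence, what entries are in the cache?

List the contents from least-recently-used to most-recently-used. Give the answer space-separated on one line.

Answer: 59 50 55 99

Derivation:
LRU simulation (capacity=4):
  1. access 54: MISS. Cache (LRU->MRU): [54]
  2. access 54: HIT. Cache (LRU->MRU): [54]
  3. access 55: MISS. Cache (LRU->MRU): [54 55]
  4. access 54: HIT. Cache (LRU->MRU): [55 54]
  5. access 54: HIT. Cache (LRU->MRU): [55 54]
  6. access 54: HIT. Cache (LRU->MRU): [55 54]
  7. access 59: MISS. Cache (LRU->MRU): [55 54 59]
  8. access 99: MISS. Cache (LRU->MRU): [55 54 59 99]
  9. access 54: HIT. Cache (LRU->MRU): [55 59 99 54]
  10. access 50: MISS, evict 55. Cache (LRU->MRU): [59 99 54 50]
  11. access 59: HIT. Cache (LRU->MRU): [99 54 50 59]
  12. access 59: HIT. Cache (LRU->MRU): [99 54 50 59]
  13. access 99: HIT. Cache (LRU->MRU): [54 50 59 99]
  14. access 59: HIT. Cache (LRU->MRU): [54 50 99 59]
  15. access 99: HIT. Cache (LRU->MRU): [54 50 59 99]
  16. access 55: MISS, evict 54. Cache (LRU->MRU): [50 59 99 55]
  17. access 59: HIT. Cache (LRU->MRU): [50 99 55 59]
  18. access 99: HIT. Cache (LRU->MRU): [50 55 59 99]
  19. access 50: HIT. Cache (LRU->MRU): [55 59 99 50]
  20. access 54: MISS, evict 55. Cache (LRU->MRU): [59 99 50 54]
  21. access 55: MISS, evict 59. Cache (LRU->MRU): [99 50 54 55]
  22. access 99: HIT. Cache (LRU->MRU): [50 54 55 99]
  23. access 99: HIT. Cache (LRU->MRU): [50 54 55 99]
  24. access 99: HIT. Cache (LRU->MRU): [50 54 55 99]
  25. access 99: HIT. Cache (LRU->MRU): [50 54 55 99]
  26. access 55: HIT. Cache (LRU->MRU): [50 54 99 55]
  27. access 55: HIT. Cache (LRU->MRU): [50 54 99 55]
  28. access 50: HIT. Cache (LRU->MRU): [54 99 55 50]
  29. access 55: HIT. Cache (LRU->MRU): [54 99 50 55]
  30. access 55: HIT. Cache (LRU->MRU): [54 99 50 55]
  31. access 55: HIT. Cache (LRU->MRU): [54 99 50 55]
  32. access 59: MISS, evict 54. Cache (LRU->MRU): [99 50 55 59]
  33. access 55: HIT. Cache (LRU->MRU): [99 50 59 55]
  34. access 55: HIT. Cache (LRU->MRU): [99 50 59 55]
  35. access 59: HIT. Cache (LRU->MRU): [99 50 55 59]
  36. access 50: HIT. Cache (LRU->MRU): [99 55 59 50]
  37. access 55: HIT. Cache (LRU->MRU): [99 59 50 55]
  38. access 55: HIT. Cache (LRU->MRU): [99 59 50 55]
  39. access 99: HIT. Cache (LRU->MRU): [59 50 55 99]
Total: 30 hits, 9 misses, 5 evictions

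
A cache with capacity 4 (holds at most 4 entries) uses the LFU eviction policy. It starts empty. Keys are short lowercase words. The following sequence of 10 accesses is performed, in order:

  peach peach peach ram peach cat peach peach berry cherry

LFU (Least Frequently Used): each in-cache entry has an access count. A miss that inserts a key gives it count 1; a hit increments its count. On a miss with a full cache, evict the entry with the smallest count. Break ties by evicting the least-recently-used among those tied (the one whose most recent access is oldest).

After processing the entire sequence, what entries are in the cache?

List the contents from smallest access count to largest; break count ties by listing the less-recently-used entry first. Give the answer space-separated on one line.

LFU simulation (capacity=4):
  1. access peach: MISS. Cache: [peach(c=1)]
  2. access peach: HIT, count now 2. Cache: [peach(c=2)]
  3. access peach: HIT, count now 3. Cache: [peach(c=3)]
  4. access ram: MISS. Cache: [ram(c=1) peach(c=3)]
  5. access peach: HIT, count now 4. Cache: [ram(c=1) peach(c=4)]
  6. access cat: MISS. Cache: [ram(c=1) cat(c=1) peach(c=4)]
  7. access peach: HIT, count now 5. Cache: [ram(c=1) cat(c=1) peach(c=5)]
  8. access peach: HIT, count now 6. Cache: [ram(c=1) cat(c=1) peach(c=6)]
  9. access berry: MISS. Cache: [ram(c=1) cat(c=1) berry(c=1) peach(c=6)]
  10. access cherry: MISS, evict ram(c=1). Cache: [cat(c=1) berry(c=1) cherry(c=1) peach(c=6)]
Total: 5 hits, 5 misses, 1 evictions

Answer: cat berry cherry peach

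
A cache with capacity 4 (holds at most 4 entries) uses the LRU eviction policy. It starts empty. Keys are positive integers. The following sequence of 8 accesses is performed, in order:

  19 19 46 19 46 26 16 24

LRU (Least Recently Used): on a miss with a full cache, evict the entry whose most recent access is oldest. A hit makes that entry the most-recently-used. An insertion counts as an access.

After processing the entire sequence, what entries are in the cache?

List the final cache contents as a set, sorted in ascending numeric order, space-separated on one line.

Answer: 16 24 26 46

Derivation:
LRU simulation (capacity=4):
  1. access 19: MISS. Cache (LRU->MRU): [19]
  2. access 19: HIT. Cache (LRU->MRU): [19]
  3. access 46: MISS. Cache (LRU->MRU): [19 46]
  4. access 19: HIT. Cache (LRU->MRU): [46 19]
  5. access 46: HIT. Cache (LRU->MRU): [19 46]
  6. access 26: MISS. Cache (LRU->MRU): [19 46 26]
  7. access 16: MISS. Cache (LRU->MRU): [19 46 26 16]
  8. access 24: MISS, evict 19. Cache (LRU->MRU): [46 26 16 24]
Total: 3 hits, 5 misses, 1 evictions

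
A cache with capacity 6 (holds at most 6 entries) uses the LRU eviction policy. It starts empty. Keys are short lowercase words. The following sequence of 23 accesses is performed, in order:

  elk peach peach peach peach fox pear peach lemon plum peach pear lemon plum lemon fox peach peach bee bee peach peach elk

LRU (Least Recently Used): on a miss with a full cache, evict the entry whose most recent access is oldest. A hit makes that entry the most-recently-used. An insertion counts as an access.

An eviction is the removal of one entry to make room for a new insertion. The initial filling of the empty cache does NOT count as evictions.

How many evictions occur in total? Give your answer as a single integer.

Answer: 2

Derivation:
LRU simulation (capacity=6):
  1. access elk: MISS. Cache (LRU->MRU): [elk]
  2. access peach: MISS. Cache (LRU->MRU): [elk peach]
  3. access peach: HIT. Cache (LRU->MRU): [elk peach]
  4. access peach: HIT. Cache (LRU->MRU): [elk peach]
  5. access peach: HIT. Cache (LRU->MRU): [elk peach]
  6. access fox: MISS. Cache (LRU->MRU): [elk peach fox]
  7. access pear: MISS. Cache (LRU->MRU): [elk peach fox pear]
  8. access peach: HIT. Cache (LRU->MRU): [elk fox pear peach]
  9. access lemon: MISS. Cache (LRU->MRU): [elk fox pear peach lemon]
  10. access plum: MISS. Cache (LRU->MRU): [elk fox pear peach lemon plum]
  11. access peach: HIT. Cache (LRU->MRU): [elk fox pear lemon plum peach]
  12. access pear: HIT. Cache (LRU->MRU): [elk fox lemon plum peach pear]
  13. access lemon: HIT. Cache (LRU->MRU): [elk fox plum peach pear lemon]
  14. access plum: HIT. Cache (LRU->MRU): [elk fox peach pear lemon plum]
  15. access lemon: HIT. Cache (LRU->MRU): [elk fox peach pear plum lemon]
  16. access fox: HIT. Cache (LRU->MRU): [elk peach pear plum lemon fox]
  17. access peach: HIT. Cache (LRU->MRU): [elk pear plum lemon fox peach]
  18. access peach: HIT. Cache (LRU->MRU): [elk pear plum lemon fox peach]
  19. access bee: MISS, evict elk. Cache (LRU->MRU): [pear plum lemon fox peach bee]
  20. access bee: HIT. Cache (LRU->MRU): [pear plum lemon fox peach bee]
  21. access peach: HIT. Cache (LRU->MRU): [pear plum lemon fox bee peach]
  22. access peach: HIT. Cache (LRU->MRU): [pear plum lemon fox bee peach]
  23. access elk: MISS, evict pear. Cache (LRU->MRU): [plum lemon fox bee peach elk]
Total: 15 hits, 8 misses, 2 evictions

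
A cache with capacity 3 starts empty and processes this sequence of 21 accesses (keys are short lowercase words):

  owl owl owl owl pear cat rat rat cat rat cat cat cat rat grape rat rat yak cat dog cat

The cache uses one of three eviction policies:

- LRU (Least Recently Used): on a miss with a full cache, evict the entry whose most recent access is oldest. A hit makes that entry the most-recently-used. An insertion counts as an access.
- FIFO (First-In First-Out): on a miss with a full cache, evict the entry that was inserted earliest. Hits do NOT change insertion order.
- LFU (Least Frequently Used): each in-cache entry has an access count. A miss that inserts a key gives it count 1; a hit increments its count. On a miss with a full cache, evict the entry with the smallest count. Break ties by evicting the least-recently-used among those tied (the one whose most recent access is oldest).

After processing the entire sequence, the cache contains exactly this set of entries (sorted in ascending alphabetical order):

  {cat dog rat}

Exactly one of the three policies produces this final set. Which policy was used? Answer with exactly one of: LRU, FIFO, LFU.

Answer: LFU

Derivation:
Simulating under each policy and comparing final sets:
  LRU: final set = {cat dog yak} -> differs
  FIFO: final set = {cat dog yak} -> differs
  LFU: final set = {cat dog rat} -> MATCHES target
Only LFU produces the target set.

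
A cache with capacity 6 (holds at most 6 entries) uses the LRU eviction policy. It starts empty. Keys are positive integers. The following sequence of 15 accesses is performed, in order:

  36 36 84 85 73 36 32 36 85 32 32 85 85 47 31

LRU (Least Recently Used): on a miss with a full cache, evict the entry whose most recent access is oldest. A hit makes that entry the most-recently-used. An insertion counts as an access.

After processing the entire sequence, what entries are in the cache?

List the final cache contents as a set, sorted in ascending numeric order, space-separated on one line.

Answer: 31 32 36 47 73 85

Derivation:
LRU simulation (capacity=6):
  1. access 36: MISS. Cache (LRU->MRU): [36]
  2. access 36: HIT. Cache (LRU->MRU): [36]
  3. access 84: MISS. Cache (LRU->MRU): [36 84]
  4. access 85: MISS. Cache (LRU->MRU): [36 84 85]
  5. access 73: MISS. Cache (LRU->MRU): [36 84 85 73]
  6. access 36: HIT. Cache (LRU->MRU): [84 85 73 36]
  7. access 32: MISS. Cache (LRU->MRU): [84 85 73 36 32]
  8. access 36: HIT. Cache (LRU->MRU): [84 85 73 32 36]
  9. access 85: HIT. Cache (LRU->MRU): [84 73 32 36 85]
  10. access 32: HIT. Cache (LRU->MRU): [84 73 36 85 32]
  11. access 32: HIT. Cache (LRU->MRU): [84 73 36 85 32]
  12. access 85: HIT. Cache (LRU->MRU): [84 73 36 32 85]
  13. access 85: HIT. Cache (LRU->MRU): [84 73 36 32 85]
  14. access 47: MISS. Cache (LRU->MRU): [84 73 36 32 85 47]
  15. access 31: MISS, evict 84. Cache (LRU->MRU): [73 36 32 85 47 31]
Total: 8 hits, 7 misses, 1 evictions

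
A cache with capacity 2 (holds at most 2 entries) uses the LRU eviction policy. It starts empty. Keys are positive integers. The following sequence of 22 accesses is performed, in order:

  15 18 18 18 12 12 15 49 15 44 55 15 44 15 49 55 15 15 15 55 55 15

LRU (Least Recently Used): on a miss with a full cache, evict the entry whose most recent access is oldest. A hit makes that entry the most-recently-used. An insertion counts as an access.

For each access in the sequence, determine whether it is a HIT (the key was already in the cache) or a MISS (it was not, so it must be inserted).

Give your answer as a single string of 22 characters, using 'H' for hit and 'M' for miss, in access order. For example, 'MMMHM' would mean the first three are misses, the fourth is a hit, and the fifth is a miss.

Answer: MMHHMHMMHMMMMHMMMHHHHH

Derivation:
LRU simulation (capacity=2):
  1. access 15: MISS. Cache (LRU->MRU): [15]
  2. access 18: MISS. Cache (LRU->MRU): [15 18]
  3. access 18: HIT. Cache (LRU->MRU): [15 18]
  4. access 18: HIT. Cache (LRU->MRU): [15 18]
  5. access 12: MISS, evict 15. Cache (LRU->MRU): [18 12]
  6. access 12: HIT. Cache (LRU->MRU): [18 12]
  7. access 15: MISS, evict 18. Cache (LRU->MRU): [12 15]
  8. access 49: MISS, evict 12. Cache (LRU->MRU): [15 49]
  9. access 15: HIT. Cache (LRU->MRU): [49 15]
  10. access 44: MISS, evict 49. Cache (LRU->MRU): [15 44]
  11. access 55: MISS, evict 15. Cache (LRU->MRU): [44 55]
  12. access 15: MISS, evict 44. Cache (LRU->MRU): [55 15]
  13. access 44: MISS, evict 55. Cache (LRU->MRU): [15 44]
  14. access 15: HIT. Cache (LRU->MRU): [44 15]
  15. access 49: MISS, evict 44. Cache (LRU->MRU): [15 49]
  16. access 55: MISS, evict 15. Cache (LRU->MRU): [49 55]
  17. access 15: MISS, evict 49. Cache (LRU->MRU): [55 15]
  18. access 15: HIT. Cache (LRU->MRU): [55 15]
  19. access 15: HIT. Cache (LRU->MRU): [55 15]
  20. access 55: HIT. Cache (LRU->MRU): [15 55]
  21. access 55: HIT. Cache (LRU->MRU): [15 55]
  22. access 15: HIT. Cache (LRU->MRU): [55 15]
Total: 10 hits, 12 misses, 10 evictions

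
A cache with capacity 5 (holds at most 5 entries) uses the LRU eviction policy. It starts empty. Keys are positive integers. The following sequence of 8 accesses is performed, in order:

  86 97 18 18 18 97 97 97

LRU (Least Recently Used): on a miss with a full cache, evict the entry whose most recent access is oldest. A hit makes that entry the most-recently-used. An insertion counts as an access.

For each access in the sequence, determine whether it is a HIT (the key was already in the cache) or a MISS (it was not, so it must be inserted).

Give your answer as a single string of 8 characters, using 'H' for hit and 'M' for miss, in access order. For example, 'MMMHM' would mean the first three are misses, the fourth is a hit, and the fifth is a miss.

Answer: MMMHHHHH

Derivation:
LRU simulation (capacity=5):
  1. access 86: MISS. Cache (LRU->MRU): [86]
  2. access 97: MISS. Cache (LRU->MRU): [86 97]
  3. access 18: MISS. Cache (LRU->MRU): [86 97 18]
  4. access 18: HIT. Cache (LRU->MRU): [86 97 18]
  5. access 18: HIT. Cache (LRU->MRU): [86 97 18]
  6. access 97: HIT. Cache (LRU->MRU): [86 18 97]
  7. access 97: HIT. Cache (LRU->MRU): [86 18 97]
  8. access 97: HIT. Cache (LRU->MRU): [86 18 97]
Total: 5 hits, 3 misses, 0 evictions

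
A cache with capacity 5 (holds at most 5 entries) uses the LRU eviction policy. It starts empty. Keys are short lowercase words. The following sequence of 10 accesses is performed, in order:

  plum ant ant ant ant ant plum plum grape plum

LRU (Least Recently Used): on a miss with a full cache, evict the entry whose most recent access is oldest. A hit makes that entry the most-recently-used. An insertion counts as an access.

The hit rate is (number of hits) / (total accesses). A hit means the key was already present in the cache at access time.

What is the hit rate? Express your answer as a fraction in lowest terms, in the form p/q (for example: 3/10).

Answer: 7/10

Derivation:
LRU simulation (capacity=5):
  1. access plum: MISS. Cache (LRU->MRU): [plum]
  2. access ant: MISS. Cache (LRU->MRU): [plum ant]
  3. access ant: HIT. Cache (LRU->MRU): [plum ant]
  4. access ant: HIT. Cache (LRU->MRU): [plum ant]
  5. access ant: HIT. Cache (LRU->MRU): [plum ant]
  6. access ant: HIT. Cache (LRU->MRU): [plum ant]
  7. access plum: HIT. Cache (LRU->MRU): [ant plum]
  8. access plum: HIT. Cache (LRU->MRU): [ant plum]
  9. access grape: MISS. Cache (LRU->MRU): [ant plum grape]
  10. access plum: HIT. Cache (LRU->MRU): [ant grape plum]
Total: 7 hits, 3 misses, 0 evictions

Hit rate = 7/10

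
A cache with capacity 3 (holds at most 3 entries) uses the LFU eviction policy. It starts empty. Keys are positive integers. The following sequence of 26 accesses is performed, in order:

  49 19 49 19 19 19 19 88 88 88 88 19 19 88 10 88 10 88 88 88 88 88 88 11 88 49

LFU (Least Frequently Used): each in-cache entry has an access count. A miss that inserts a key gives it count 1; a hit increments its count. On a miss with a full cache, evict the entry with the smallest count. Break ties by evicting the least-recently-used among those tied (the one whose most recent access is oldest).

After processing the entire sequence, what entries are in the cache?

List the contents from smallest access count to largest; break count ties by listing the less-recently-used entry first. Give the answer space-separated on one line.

LFU simulation (capacity=3):
  1. access 49: MISS. Cache: [49(c=1)]
  2. access 19: MISS. Cache: [49(c=1) 19(c=1)]
  3. access 49: HIT, count now 2. Cache: [19(c=1) 49(c=2)]
  4. access 19: HIT, count now 2. Cache: [49(c=2) 19(c=2)]
  5. access 19: HIT, count now 3. Cache: [49(c=2) 19(c=3)]
  6. access 19: HIT, count now 4. Cache: [49(c=2) 19(c=4)]
  7. access 19: HIT, count now 5. Cache: [49(c=2) 19(c=5)]
  8. access 88: MISS. Cache: [88(c=1) 49(c=2) 19(c=5)]
  9. access 88: HIT, count now 2. Cache: [49(c=2) 88(c=2) 19(c=5)]
  10. access 88: HIT, count now 3. Cache: [49(c=2) 88(c=3) 19(c=5)]
  11. access 88: HIT, count now 4. Cache: [49(c=2) 88(c=4) 19(c=5)]
  12. access 19: HIT, count now 6. Cache: [49(c=2) 88(c=4) 19(c=6)]
  13. access 19: HIT, count now 7. Cache: [49(c=2) 88(c=4) 19(c=7)]
  14. access 88: HIT, count now 5. Cache: [49(c=2) 88(c=5) 19(c=7)]
  15. access 10: MISS, evict 49(c=2). Cache: [10(c=1) 88(c=5) 19(c=7)]
  16. access 88: HIT, count now 6. Cache: [10(c=1) 88(c=6) 19(c=7)]
  17. access 10: HIT, count now 2. Cache: [10(c=2) 88(c=6) 19(c=7)]
  18. access 88: HIT, count now 7. Cache: [10(c=2) 19(c=7) 88(c=7)]
  19. access 88: HIT, count now 8. Cache: [10(c=2) 19(c=7) 88(c=8)]
  20. access 88: HIT, count now 9. Cache: [10(c=2) 19(c=7) 88(c=9)]
  21. access 88: HIT, count now 10. Cache: [10(c=2) 19(c=7) 88(c=10)]
  22. access 88: HIT, count now 11. Cache: [10(c=2) 19(c=7) 88(c=11)]
  23. access 88: HIT, count now 12. Cache: [10(c=2) 19(c=7) 88(c=12)]
  24. access 11: MISS, evict 10(c=2). Cache: [11(c=1) 19(c=7) 88(c=12)]
  25. access 88: HIT, count now 13. Cache: [11(c=1) 19(c=7) 88(c=13)]
  26. access 49: MISS, evict 11(c=1). Cache: [49(c=1) 19(c=7) 88(c=13)]
Total: 20 hits, 6 misses, 3 evictions

Answer: 49 19 88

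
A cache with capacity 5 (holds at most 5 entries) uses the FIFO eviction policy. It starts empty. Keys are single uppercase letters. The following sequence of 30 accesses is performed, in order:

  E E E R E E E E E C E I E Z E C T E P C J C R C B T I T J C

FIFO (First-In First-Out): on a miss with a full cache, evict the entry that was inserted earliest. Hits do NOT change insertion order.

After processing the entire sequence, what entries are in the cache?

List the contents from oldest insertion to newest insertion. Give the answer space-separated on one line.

FIFO simulation (capacity=5):
  1. access E: MISS. Cache (old->new): [E]
  2. access E: HIT. Cache (old->new): [E]
  3. access E: HIT. Cache (old->new): [E]
  4. access R: MISS. Cache (old->new): [E R]
  5. access E: HIT. Cache (old->new): [E R]
  6. access E: HIT. Cache (old->new): [E R]
  7. access E: HIT. Cache (old->new): [E R]
  8. access E: HIT. Cache (old->new): [E R]
  9. access E: HIT. Cache (old->new): [E R]
  10. access C: MISS. Cache (old->new): [E R C]
  11. access E: HIT. Cache (old->new): [E R C]
  12. access I: MISS. Cache (old->new): [E R C I]
  13. access E: HIT. Cache (old->new): [E R C I]
  14. access Z: MISS. Cache (old->new): [E R C I Z]
  15. access E: HIT. Cache (old->new): [E R C I Z]
  16. access C: HIT. Cache (old->new): [E R C I Z]
  17. access T: MISS, evict E. Cache (old->new): [R C I Z T]
  18. access E: MISS, evict R. Cache (old->new): [C I Z T E]
  19. access P: MISS, evict C. Cache (old->new): [I Z T E P]
  20. access C: MISS, evict I. Cache (old->new): [Z T E P C]
  21. access J: MISS, evict Z. Cache (old->new): [T E P C J]
  22. access C: HIT. Cache (old->new): [T E P C J]
  23. access R: MISS, evict T. Cache (old->new): [E P C J R]
  24. access C: HIT. Cache (old->new): [E P C J R]
  25. access B: MISS, evict E. Cache (old->new): [P C J R B]
  26. access T: MISS, evict P. Cache (old->new): [C J R B T]
  27. access I: MISS, evict C. Cache (old->new): [J R B T I]
  28. access T: HIT. Cache (old->new): [J R B T I]
  29. access J: HIT. Cache (old->new): [J R B T I]
  30. access C: MISS, evict J. Cache (old->new): [R B T I C]
Total: 15 hits, 15 misses, 10 evictions

Answer: R B T I C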